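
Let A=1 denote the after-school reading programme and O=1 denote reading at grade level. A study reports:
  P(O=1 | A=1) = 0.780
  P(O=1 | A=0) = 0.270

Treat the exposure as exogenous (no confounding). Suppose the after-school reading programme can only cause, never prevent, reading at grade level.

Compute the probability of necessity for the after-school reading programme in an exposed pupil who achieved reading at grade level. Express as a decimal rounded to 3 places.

Let p₁ = 0.78, p₀ = 0.27.
Under exogeneity and monotonicity, PN = (p₁ − p₀) / p₁.
PN = (0.78 − 0.27) / 0.78 = 0.51 / 0.78 ≈ 0.6538

PN ≈ 0.654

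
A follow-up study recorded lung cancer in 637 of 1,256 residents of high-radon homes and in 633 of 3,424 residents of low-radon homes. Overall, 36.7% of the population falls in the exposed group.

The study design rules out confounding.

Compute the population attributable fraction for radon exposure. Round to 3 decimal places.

PAF ≈ 0.390

p₁ = P(outcome | exposed) = 637/1256 = 0.50717
p₀ = P(outcome | unexposed) = 633/3424 = 0.18487
Overall risk P(Y=1) = π·p₁ + (1−π)·p₀ = 0.367×0.50717 + 0.633×0.18487 = 0.30315.
Under exogeneity, PAF = [P(Y=1) − p₀] / P(Y=1).
PAF = (0.30315 − 0.18487) / 0.30315 ≈ 0.3902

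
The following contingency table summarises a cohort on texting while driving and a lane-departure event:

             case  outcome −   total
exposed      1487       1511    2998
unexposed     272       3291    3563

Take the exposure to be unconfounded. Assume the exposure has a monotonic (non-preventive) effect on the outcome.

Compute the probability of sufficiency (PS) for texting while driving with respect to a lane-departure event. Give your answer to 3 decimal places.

p₁ = P(outcome | exposed) = 1487/2998 = 0.496
p₀ = P(outcome | unexposed) = 272/3563 = 0.07634
Under exogeneity and monotonicity, PS = (p₁ − p₀) / (1 − p₀).
PS = (0.496 − 0.07634) / (1 − 0.07634) = 0.41966 / 0.92366 ≈ 0.4543

PS ≈ 0.454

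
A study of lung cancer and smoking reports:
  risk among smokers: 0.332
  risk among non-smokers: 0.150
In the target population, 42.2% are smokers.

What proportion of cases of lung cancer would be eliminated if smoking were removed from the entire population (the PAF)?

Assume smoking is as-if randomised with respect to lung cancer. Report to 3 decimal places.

Let p₁ = 0.332, p₀ = 0.15.
Overall risk P(Y=1) = π·p₁ + (1−π)·p₀ = 0.422×0.332 + 0.578×0.15 = 0.2268.
Under exogeneity, PAF = [P(Y=1) − p₀] / P(Y=1).
PAF = (0.2268 − 0.15) / 0.2268 ≈ 0.3386

PAF ≈ 0.339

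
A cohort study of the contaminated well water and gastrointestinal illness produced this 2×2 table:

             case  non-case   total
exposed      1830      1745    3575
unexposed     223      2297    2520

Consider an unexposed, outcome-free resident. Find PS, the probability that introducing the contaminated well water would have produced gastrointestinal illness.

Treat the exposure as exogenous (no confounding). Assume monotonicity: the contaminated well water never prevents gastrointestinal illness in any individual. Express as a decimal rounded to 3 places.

p₁ = P(outcome | exposed) = 1830/3575 = 0.51189
p₀ = P(outcome | unexposed) = 223/2520 = 0.088492
Under exogeneity and monotonicity, PS = (p₁ − p₀)/(1 − p₀).
PS = (0.51189 − 0.088492) / 0.91151 ≈ 0.4645

PS ≈ 0.465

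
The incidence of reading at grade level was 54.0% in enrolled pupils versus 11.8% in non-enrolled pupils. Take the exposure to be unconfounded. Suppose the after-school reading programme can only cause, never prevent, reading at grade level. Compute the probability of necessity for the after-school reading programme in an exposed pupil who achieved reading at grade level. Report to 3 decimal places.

p₁ = 0.54, p₀ = 0.118.
Under exogeneity and monotonicity, PN = (p₁ − p₀) / p₁.
PN = (0.54 − 0.118) / 0.54 = 0.422 / 0.54 ≈ 0.7815

PN ≈ 0.781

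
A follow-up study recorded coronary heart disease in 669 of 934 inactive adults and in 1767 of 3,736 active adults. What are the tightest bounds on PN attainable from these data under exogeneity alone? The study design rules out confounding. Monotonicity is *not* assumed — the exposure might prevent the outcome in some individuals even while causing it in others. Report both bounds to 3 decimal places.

p₁ = P(outcome | exposed) = 669/934 = 0.71627
p₀ = P(outcome | unexposed) = 1767/3736 = 0.47297
Under exogeneity alone the bounds on PN are max{0,(p₁−p₀)/p₁} ≤ PN ≤ min{1,(1−p₀)/p₁}.
  lower = (p₁ − p₀)/p₁ = 0.24331 / 0.71627 ≈ 0.3397
  upper = min{1, (1 − p₀)/p₁} = 0.52703 / 0.71627 ≈ 0.7358

0.340 ≤ PN ≤ 0.736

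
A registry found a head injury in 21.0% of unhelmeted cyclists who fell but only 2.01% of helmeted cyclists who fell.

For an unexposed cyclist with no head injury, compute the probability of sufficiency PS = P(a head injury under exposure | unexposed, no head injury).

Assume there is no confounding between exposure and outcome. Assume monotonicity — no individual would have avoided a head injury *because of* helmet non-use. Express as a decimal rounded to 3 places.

p₁ = 0.21, p₀ = 0.0201.
Under exogeneity and monotonicity, PS = (p₁ − p₀) / (1 − p₀).
PS = (0.21 − 0.0201) / (1 − 0.0201) = 0.1899 / 0.9799 ≈ 0.1938

PS ≈ 0.194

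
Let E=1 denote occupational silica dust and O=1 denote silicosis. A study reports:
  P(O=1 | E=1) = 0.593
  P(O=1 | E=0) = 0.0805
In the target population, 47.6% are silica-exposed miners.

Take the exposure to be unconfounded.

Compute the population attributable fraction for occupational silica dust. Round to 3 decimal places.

PAF ≈ 0.752

Let p₁ = 0.593, p₀ = 0.0805.
Overall risk P(Y=1) = π·p₁ + (1−π)·p₀ = 0.476×0.593 + 0.524×0.0805 = 0.32445.
Under exogeneity, PAF = [P(Y=1) − p₀] / P(Y=1).
PAF = (0.32445 − 0.0805) / 0.32445 ≈ 0.7519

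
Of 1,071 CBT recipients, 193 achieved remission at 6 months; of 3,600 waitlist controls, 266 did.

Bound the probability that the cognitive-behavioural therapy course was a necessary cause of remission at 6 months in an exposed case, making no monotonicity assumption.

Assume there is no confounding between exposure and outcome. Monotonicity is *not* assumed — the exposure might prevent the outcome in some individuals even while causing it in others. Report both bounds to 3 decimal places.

p₁ = P(outcome | exposed) = 193/1071 = 0.18021
p₀ = P(outcome | unexposed) = 266/3600 = 0.073889
Under exogeneity alone the bounds on PN are max{0,(p₁−p₀)/p₁} ≤ PN ≤ min{1,(1−p₀)/p₁}.
  lower = (p₁ − p₀)/p₁ = 0.10632 / 0.18021 ≈ 0.5900
  upper = min{1, (1 − p₀)/p₁} = 0.92611 / 0.18021 ≈ 5.1392 → capped at 1

0.590 ≤ PN ≤ 1.000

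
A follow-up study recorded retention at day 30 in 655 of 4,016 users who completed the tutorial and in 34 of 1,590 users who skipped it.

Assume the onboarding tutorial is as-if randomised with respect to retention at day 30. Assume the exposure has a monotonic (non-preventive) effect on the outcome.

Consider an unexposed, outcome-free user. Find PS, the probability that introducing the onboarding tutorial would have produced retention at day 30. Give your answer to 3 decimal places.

PS ≈ 0.145

p₁ = P(outcome | exposed) = 655/4016 = 0.1631
p₀ = P(outcome | unexposed) = 34/1590 = 0.021384
Under exogeneity and monotonicity, PS = (p₁ − p₀) / (1 − p₀).
PS = (0.1631 − 0.021384) / (1 − 0.021384) = 0.14171 / 0.97862 ≈ 0.1448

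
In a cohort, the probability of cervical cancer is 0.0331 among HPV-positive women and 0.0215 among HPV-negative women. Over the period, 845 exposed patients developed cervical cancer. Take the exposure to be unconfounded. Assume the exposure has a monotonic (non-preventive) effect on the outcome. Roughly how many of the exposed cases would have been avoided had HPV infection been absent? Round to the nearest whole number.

about 296 cases

Let p₁ = 0.0331, p₀ = 0.0215.
PN = (p₁ − p₀)/p₁ = (0.0331 − 0.0215) / 0.0331 ≈ 0.35045.
Attributable cases ≈ PN × (exposed cases) = 0.35045 × 845 ≈ 296.13.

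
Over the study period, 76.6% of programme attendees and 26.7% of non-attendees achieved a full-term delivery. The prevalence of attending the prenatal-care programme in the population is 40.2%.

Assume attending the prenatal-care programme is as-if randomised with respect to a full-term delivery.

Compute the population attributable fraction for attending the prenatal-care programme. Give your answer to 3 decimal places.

PAF ≈ 0.429

p₁ = 0.766, p₀ = 0.267.
Overall risk P(Y=1) = π·p₁ + (1−π)·p₀ = 0.402×0.766 + 0.598×0.267 = 0.4676.
Under exogeneity, PAF = [P(Y=1) − p₀] / P(Y=1).
PAF = (0.4676 − 0.267) / 0.4676 ≈ 0.4290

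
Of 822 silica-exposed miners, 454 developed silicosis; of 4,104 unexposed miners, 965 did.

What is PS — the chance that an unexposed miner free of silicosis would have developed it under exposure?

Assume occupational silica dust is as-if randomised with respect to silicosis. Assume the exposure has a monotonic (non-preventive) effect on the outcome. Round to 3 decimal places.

p₁ = P(outcome | exposed) = 454/822 = 0.55231
p₀ = P(outcome | unexposed) = 965/4104 = 0.23514
Under exogeneity and monotonicity, PS = (p₁ − p₀) / (1 − p₀).
PS = (0.55231 − 0.23514) / (1 − 0.23514) = 0.31717 / 0.76486 ≈ 0.4147

PS ≈ 0.415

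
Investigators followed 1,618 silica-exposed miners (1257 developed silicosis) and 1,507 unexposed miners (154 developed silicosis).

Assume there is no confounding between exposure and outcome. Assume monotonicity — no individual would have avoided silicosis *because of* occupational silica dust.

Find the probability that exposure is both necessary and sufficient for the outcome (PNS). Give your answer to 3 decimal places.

PNS ≈ 0.675

p₁ = P(outcome | exposed) = 1257/1618 = 0.77689
p₀ = P(outcome | unexposed) = 154/1507 = 0.10219
Under exogeneity and monotonicity, PNS = p₁ − p₀.
PNS = 0.77689 − 0.10219 = 0.6747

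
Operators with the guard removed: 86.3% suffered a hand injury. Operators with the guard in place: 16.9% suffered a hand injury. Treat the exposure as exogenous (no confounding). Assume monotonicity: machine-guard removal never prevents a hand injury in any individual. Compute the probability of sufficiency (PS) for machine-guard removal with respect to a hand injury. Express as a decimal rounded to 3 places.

p₁ = 0.863, p₀ = 0.169.
Under exogeneity and monotonicity, PS = (p₁ − p₀) / (1 − p₀).
PS = (0.863 − 0.169) / (1 − 0.169) = 0.694 / 0.831 ≈ 0.8351

PS ≈ 0.835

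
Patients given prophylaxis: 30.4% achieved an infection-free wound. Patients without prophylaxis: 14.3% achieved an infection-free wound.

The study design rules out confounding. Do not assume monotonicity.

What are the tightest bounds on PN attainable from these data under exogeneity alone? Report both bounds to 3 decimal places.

0.530 ≤ PN ≤ 1.000

p₁ = 0.304, p₀ = 0.143.
Under exogeneity alone the bounds on PN are max{0,(p₁−p₀)/p₁} ≤ PN ≤ min{1,(1−p₀)/p₁}.
  lower = (p₁ − p₀)/p₁ = 0.161 / 0.304 ≈ 0.5296
  upper = min{1, (1 − p₀)/p₁} = 0.857 / 0.304 ≈ 2.8191 → capped at 1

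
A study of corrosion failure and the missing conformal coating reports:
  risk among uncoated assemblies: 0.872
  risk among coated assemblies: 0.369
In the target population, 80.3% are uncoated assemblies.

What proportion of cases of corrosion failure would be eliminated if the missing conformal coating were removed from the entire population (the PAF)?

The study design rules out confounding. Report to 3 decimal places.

PAF ≈ 0.523

Let p₁ = 0.872, p₀ = 0.369.
Overall risk P(Y=1) = π·p₁ + (1−π)·p₀ = 0.803×0.872 + 0.197×0.369 = 0.77291.
Under exogeneity, PAF = [P(Y=1) − p₀] / P(Y=1).
PAF = (0.77291 − 0.369) / 0.77291 ≈ 0.5226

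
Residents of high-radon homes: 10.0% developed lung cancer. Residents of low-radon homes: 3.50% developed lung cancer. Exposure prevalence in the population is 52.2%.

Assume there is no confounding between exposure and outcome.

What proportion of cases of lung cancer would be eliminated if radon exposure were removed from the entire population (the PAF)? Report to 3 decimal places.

p₁ = 0.1, p₀ = 0.035.
Overall risk P(Y=1) = π·p₁ + (1−π)·p₀ = 0.522×0.1 + 0.478×0.035 = 0.06893.
Under exogeneity, PAF = [P(Y=1) − p₀] / P(Y=1).
PAF = (0.06893 − 0.035) / 0.06893 ≈ 0.4922

PAF ≈ 0.492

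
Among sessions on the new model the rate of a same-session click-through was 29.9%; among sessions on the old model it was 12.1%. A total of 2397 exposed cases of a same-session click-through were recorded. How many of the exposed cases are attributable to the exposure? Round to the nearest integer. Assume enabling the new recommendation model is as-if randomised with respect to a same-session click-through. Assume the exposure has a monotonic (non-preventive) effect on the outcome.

p₁ = 0.299, p₀ = 0.121.
PN = (p₁ − p₀)/p₁ = (0.299 − 0.121) / 0.299 ≈ 0.59532.
Attributable cases ≈ PN × (exposed cases) = 0.59532 × 2397 ≈ 1426.98.

about 1427 cases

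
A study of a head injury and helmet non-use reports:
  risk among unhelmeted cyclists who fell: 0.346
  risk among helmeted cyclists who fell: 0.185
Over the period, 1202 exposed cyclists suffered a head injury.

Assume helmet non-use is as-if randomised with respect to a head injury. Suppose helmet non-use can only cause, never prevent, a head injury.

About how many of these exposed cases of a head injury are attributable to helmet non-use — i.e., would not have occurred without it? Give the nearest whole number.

Let p₁ = 0.346, p₀ = 0.185.
PN = (p₁ − p₀)/p₁ = (0.346 − 0.185) / 0.346 ≈ 0.46532.
Attributable cases ≈ PN × (exposed cases) = 0.46532 × 1202 ≈ 559.31.

about 559 cases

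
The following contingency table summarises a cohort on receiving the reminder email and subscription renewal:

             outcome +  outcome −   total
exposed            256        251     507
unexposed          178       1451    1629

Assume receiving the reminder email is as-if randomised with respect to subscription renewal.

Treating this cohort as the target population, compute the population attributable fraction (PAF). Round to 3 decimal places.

PAF ≈ 0.462

p₁ = P(outcome | exposed) = 256/507 = 0.50493
p₀ = P(outcome | unexposed) = 178/1629 = 0.10927
Exposure prevalence π = 507/2136 = 0.23736; overall risk P(Y=1) = 0.20318.
Under exogeneity, PAF = [P(Y=1) − p₀]/P(Y=1).
PAF = (0.20318 − 0.10927) / 0.20318 ≈ 0.4622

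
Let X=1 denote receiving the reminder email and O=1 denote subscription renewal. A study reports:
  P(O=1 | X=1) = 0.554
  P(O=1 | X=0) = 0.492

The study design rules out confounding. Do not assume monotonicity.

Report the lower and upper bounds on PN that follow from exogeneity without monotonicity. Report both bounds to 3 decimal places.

0.112 ≤ PN ≤ 0.917

Let p₁ = 0.554, p₀ = 0.492.
Under exogeneity alone the bounds on PN are max{0,(p₁−p₀)/p₁} ≤ PN ≤ min{1,(1−p₀)/p₁}.
  lower = (p₁ − p₀)/p₁ = 0.062 / 0.554 ≈ 0.1119
  upper = min{1, (1 − p₀)/p₁} = 0.508 / 0.554 ≈ 0.9170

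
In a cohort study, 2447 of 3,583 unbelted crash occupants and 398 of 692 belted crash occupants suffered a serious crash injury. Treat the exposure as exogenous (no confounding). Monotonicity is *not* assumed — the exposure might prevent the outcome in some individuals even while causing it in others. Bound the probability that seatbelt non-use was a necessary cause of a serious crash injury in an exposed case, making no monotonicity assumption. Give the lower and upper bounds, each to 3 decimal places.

p₁ = P(outcome | exposed) = 2447/3583 = 0.68295
p₀ = P(outcome | unexposed) = 398/692 = 0.57514
Under exogeneity alone the bounds on PN are max{0,(p₁−p₀)/p₁} ≤ PN ≤ min{1,(1−p₀)/p₁}.
  lower = (p₁ − p₀)/p₁ = 0.1078 / 0.68295 ≈ 0.1578
  upper = min{1, (1 − p₀)/p₁} = 0.42486 / 0.68295 ≈ 0.6221

0.158 ≤ PN ≤ 0.622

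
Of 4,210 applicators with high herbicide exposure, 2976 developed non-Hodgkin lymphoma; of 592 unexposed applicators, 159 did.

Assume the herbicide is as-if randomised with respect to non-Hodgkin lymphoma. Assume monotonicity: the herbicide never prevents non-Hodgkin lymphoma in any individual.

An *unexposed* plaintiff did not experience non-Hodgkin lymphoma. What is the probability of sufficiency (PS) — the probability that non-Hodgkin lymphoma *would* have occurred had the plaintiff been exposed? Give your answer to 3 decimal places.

PS ≈ 0.599

p₁ = P(outcome | exposed) = 2976/4210 = 0.70689
p₀ = P(outcome | unexposed) = 159/592 = 0.26858
Under exogeneity and monotonicity, PS = (p₁ − p₀) / (1 − p₀).
PS = (0.70689 − 0.26858) / (1 − 0.26858) = 0.43831 / 0.73142 ≈ 0.5993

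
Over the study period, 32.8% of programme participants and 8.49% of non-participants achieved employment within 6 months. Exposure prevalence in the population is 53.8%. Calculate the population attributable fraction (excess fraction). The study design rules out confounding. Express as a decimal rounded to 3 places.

PAF ≈ 0.606

p₁ = 0.328, p₀ = 0.0849.
Overall risk P(Y=1) = π·p₁ + (1−π)·p₀ = 0.538×0.328 + 0.462×0.0849 = 0.21569.
Under exogeneity, PAF = [P(Y=1) − p₀] / P(Y=1).
PAF = (0.21569 − 0.0849) / 0.21569 ≈ 0.6064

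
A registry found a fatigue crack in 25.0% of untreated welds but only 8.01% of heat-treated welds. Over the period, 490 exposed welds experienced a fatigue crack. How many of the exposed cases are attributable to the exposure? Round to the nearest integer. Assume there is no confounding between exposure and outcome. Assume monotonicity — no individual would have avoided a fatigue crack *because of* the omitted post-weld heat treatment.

p₁ = 0.25, p₀ = 0.0801.
PN = (p₁ − p₀)/p₁ = (0.25 − 0.0801) / 0.25 ≈ 0.67960.
Attributable cases ≈ PN × (exposed cases) = 0.67960 × 490 ≈ 333.00.

about 333 cases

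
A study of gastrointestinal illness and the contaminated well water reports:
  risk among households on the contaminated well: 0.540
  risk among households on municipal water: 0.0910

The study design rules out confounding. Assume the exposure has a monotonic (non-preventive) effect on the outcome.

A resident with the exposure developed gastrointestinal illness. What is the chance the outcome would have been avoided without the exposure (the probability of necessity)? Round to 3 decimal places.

PN ≈ 0.831

Let p₁ = 0.54, p₀ = 0.091.
Under exogeneity and monotonicity, PN = (p₁ − p₀) / p₁.
PN = (0.54 − 0.091) / 0.54 = 0.449 / 0.54 ≈ 0.8315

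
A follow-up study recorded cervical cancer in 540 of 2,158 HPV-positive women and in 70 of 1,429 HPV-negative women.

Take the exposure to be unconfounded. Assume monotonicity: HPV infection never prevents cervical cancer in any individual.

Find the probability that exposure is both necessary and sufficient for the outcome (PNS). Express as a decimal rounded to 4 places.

p₁ = P(outcome | exposed) = 540/2158 = 0.25023
p₀ = P(outcome | unexposed) = 70/1429 = 0.048985
Under exogeneity and monotonicity, PNS = p₁ − p₀.
PNS = 0.25023 − 0.048985 = 0.20125

PNS ≈ 0.2012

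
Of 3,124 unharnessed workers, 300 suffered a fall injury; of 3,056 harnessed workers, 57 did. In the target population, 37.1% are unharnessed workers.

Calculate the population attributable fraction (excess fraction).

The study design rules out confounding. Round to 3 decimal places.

PAF ≈ 0.606

p₁ = P(outcome | exposed) = 300/3124 = 0.096031
p₀ = P(outcome | unexposed) = 57/3056 = 0.018652
Overall risk P(Y=1) = π·p₁ + (1−π)·p₀ = 0.371×0.096031 + 0.629×0.018652 = 0.047359.
Under exogeneity, PAF = [P(Y=1) − p₀] / P(Y=1).
PAF = (0.047359 − 0.018652) / 0.047359 ≈ 0.6062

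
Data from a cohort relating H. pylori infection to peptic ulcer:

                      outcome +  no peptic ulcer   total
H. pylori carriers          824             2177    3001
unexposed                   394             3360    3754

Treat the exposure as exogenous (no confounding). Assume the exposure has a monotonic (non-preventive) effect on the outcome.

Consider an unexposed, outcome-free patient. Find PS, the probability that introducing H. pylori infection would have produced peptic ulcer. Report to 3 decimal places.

p₁ = P(outcome | exposed) = 824/3001 = 0.27458
p₀ = P(outcome | unexposed) = 394/3754 = 0.10495
Under exogeneity and monotonicity, PS = (p₁ − p₀)/(1 − p₀).
PS = (0.27458 − 0.10495) / 0.89505 ≈ 0.1895

PS ≈ 0.190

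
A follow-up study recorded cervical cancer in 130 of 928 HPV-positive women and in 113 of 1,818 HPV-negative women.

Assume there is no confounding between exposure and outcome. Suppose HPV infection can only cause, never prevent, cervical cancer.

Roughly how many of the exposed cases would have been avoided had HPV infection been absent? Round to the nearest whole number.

about 72 cases

p₁ = P(outcome | exposed) = 130/928 = 0.14009
p₀ = P(outcome | unexposed) = 113/1818 = 0.062156
PN = (p₁ − p₀)/p₁ = (0.14009 − 0.062156) / 0.14009 ≈ 0.55630.
Attributable cases ≈ PN × (exposed cases) = 0.55630 × 130 ≈ 72.32.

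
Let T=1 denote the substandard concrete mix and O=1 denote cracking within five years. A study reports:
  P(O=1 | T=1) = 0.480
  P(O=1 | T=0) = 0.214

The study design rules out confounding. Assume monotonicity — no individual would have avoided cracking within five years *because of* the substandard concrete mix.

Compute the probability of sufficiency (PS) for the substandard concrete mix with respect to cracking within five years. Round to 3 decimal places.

PS ≈ 0.338

Let p₁ = 0.48, p₀ = 0.214.
Under exogeneity and monotonicity, PS = (p₁ − p₀) / (1 − p₀).
PS = (0.48 − 0.214) / (1 − 0.214) = 0.266 / 0.786 ≈ 0.3384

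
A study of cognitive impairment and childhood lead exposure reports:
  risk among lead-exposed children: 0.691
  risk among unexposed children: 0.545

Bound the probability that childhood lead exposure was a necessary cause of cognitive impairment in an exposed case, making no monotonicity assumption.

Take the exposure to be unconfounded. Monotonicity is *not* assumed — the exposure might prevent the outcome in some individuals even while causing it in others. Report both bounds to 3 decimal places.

Let p₁ = 0.691, p₀ = 0.545.
Under exogeneity alone the bounds on PN are max{0,(p₁−p₀)/p₁} ≤ PN ≤ min{1,(1−p₀)/p₁}.
  lower = (p₁ − p₀)/p₁ = 0.146 / 0.691 ≈ 0.2113
  upper = min{1, (1 − p₀)/p₁} = 0.455 / 0.691 ≈ 0.6585

0.211 ≤ PN ≤ 0.658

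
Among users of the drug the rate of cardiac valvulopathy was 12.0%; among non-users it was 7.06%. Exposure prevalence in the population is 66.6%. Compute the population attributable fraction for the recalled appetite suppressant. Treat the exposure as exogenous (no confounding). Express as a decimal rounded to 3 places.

p₁ = 0.12, p₀ = 0.0706.
Overall risk P(Y=1) = π·p₁ + (1−π)·p₀ = 0.666×0.12 + 0.334×0.0706 = 0.1035.
Under exogeneity, PAF = [P(Y=1) − p₀] / P(Y=1).
PAF = (0.1035 − 0.0706) / 0.1035 ≈ 0.3179

PAF ≈ 0.318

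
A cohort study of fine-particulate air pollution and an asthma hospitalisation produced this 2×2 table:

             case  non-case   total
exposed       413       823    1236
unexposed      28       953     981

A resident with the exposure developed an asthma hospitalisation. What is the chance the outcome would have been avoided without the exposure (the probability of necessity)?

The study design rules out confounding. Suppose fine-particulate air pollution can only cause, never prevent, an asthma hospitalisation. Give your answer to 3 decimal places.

PN ≈ 0.915

p₁ = P(outcome | exposed) = 413/1236 = 0.33414
p₀ = P(outcome | unexposed) = 28/981 = 0.028542
Under exogeneity and monotonicity, PN = (p₁ − p₀) / p₁.
PN = (0.33414 − 0.028542) / 0.33414 = 0.3056 / 0.33414 ≈ 0.9146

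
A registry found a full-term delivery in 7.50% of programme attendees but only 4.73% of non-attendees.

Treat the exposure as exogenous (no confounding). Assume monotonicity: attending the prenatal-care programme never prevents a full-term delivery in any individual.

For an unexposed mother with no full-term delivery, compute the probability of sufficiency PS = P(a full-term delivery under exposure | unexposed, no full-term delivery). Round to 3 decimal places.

p₁ = 0.075, p₀ = 0.0473.
Under exogeneity and monotonicity, PS = (p₁ − p₀) / (1 − p₀).
PS = (0.075 − 0.0473) / (1 − 0.0473) = 0.0277 / 0.9527 ≈ 0.0291

PS ≈ 0.029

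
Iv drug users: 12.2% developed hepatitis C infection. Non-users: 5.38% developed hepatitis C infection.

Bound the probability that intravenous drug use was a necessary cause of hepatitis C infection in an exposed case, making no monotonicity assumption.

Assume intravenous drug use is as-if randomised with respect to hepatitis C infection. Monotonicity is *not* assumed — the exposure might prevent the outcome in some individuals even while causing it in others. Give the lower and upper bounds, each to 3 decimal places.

0.559 ≤ PN ≤ 1.000

p₁ = 0.122, p₀ = 0.0538.
Under exogeneity alone the bounds on PN are max{0,(p₁−p₀)/p₁} ≤ PN ≤ min{1,(1−p₀)/p₁}.
  lower = (p₁ − p₀)/p₁ = 0.0682 / 0.122 ≈ 0.5590
  upper = min{1, (1 − p₀)/p₁} = 0.9462 / 0.122 ≈ 7.7557 → capped at 1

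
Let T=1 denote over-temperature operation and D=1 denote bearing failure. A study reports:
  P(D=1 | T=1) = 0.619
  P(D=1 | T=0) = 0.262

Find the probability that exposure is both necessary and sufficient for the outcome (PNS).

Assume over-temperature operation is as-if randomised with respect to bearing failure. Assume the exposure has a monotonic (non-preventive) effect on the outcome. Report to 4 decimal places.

PNS ≈ 0.3570

Let p₁ = 0.619, p₀ = 0.262.
Under exogeneity and monotonicity, PNS = p₁ − p₀.
PNS = 0.619 − 0.262 = 0.357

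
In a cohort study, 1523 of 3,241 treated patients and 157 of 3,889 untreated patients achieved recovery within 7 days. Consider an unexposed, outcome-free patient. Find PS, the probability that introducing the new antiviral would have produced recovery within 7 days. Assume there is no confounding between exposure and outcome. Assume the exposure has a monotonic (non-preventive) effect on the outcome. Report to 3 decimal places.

p₁ = P(outcome | exposed) = 1523/3241 = 0.46992
p₀ = P(outcome | unexposed) = 157/3889 = 0.04037
Under exogeneity and monotonicity, PS = (p₁ − p₀) / (1 − p₀).
PS = (0.46992 − 0.04037) / (1 − 0.04037) = 0.42955 / 0.95963 ≈ 0.4476

PS ≈ 0.448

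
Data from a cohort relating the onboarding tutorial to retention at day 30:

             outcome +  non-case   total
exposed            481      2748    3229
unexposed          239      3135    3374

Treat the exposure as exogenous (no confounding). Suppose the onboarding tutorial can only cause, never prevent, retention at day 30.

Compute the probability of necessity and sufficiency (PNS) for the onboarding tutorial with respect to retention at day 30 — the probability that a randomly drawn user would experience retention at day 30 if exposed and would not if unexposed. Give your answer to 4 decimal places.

p₁ = P(outcome | exposed) = 481/3229 = 0.14896
p₀ = P(outcome | unexposed) = 239/3374 = 0.070836
Under exogeneity and monotonicity, PNS = p₁ − p₀.
PNS = 0.14896 − 0.070836 = 0.078127

PNS ≈ 0.0781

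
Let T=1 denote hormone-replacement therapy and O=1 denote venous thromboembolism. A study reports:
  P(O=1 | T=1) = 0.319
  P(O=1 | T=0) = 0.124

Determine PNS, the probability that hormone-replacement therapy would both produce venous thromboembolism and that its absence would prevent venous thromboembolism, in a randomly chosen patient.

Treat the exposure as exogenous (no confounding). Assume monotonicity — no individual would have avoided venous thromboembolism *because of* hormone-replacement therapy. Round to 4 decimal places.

Let p₁ = 0.319, p₀ = 0.124.
Under exogeneity and monotonicity, PNS = p₁ − p₀.
PNS = 0.319 − 0.124 = 0.195

PNS ≈ 0.1950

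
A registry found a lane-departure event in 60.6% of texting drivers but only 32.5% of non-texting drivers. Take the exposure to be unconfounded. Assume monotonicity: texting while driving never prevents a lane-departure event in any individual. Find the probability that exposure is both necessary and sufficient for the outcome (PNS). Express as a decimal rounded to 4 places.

PNS ≈ 0.2810

p₁ = 0.606, p₀ = 0.325.
Under exogeneity and monotonicity, PNS = p₁ − p₀.
PNS = 0.606 − 0.325 = 0.281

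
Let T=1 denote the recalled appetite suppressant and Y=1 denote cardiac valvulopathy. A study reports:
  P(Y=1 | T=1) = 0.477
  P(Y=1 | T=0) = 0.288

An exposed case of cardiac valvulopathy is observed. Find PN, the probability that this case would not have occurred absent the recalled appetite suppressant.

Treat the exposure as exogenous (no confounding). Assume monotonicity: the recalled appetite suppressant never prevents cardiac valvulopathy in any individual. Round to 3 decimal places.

Let p₁ = 0.477, p₀ = 0.288.
Under exogeneity and monotonicity, PN = (p₁ − p₀) / p₁.
PN = (0.477 − 0.288) / 0.477 = 0.189 / 0.477 ≈ 0.3962

PN ≈ 0.396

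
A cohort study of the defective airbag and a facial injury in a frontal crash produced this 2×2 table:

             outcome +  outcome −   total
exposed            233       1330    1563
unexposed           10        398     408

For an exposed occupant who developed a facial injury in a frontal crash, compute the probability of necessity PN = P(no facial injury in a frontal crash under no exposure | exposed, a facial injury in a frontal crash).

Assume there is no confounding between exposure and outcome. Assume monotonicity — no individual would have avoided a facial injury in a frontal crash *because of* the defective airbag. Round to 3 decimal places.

p₁ = P(outcome | exposed) = 233/1563 = 0.14907
p₀ = P(outcome | unexposed) = 10/408 = 0.02451
Under exogeneity and monotonicity, PN = (p₁ − p₀)/p₁.
PN = (0.14907 − 0.02451) / 0.14907 ≈ 0.8356

PN ≈ 0.836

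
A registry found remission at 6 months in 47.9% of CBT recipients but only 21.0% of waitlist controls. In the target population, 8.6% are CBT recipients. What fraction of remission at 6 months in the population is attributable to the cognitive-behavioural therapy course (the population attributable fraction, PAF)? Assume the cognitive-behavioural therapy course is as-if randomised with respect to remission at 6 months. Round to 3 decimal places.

p₁ = 0.479, p₀ = 0.21.
Overall risk P(Y=1) = π·p₁ + (1−π)·p₀ = 0.086×0.479 + 0.914×0.21 = 0.23313.
Under exogeneity, PAF = [P(Y=1) − p₀] / P(Y=1).
PAF = (0.23313 − 0.21) / 0.23313 ≈ 0.0992

PAF ≈ 0.099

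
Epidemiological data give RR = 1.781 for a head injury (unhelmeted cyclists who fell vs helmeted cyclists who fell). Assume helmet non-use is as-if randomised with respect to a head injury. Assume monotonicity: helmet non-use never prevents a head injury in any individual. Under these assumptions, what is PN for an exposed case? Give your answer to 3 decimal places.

PN ≈ 0.439

Under exogeneity and monotonicity, PN = (RR − 1) / RR = 1 − 1/RR.
PN = (1.781 − 1) / 1.781 = 0.781 / 1.781 ≈ 0.4385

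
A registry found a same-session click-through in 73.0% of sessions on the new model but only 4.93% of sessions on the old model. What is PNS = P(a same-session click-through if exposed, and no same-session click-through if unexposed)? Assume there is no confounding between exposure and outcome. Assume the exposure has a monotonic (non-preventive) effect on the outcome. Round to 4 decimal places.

PNS ≈ 0.6807

p₁ = 0.73, p₀ = 0.0493.
Under exogeneity and monotonicity, PNS = p₁ − p₀.
PNS = 0.73 − 0.0493 = 0.6807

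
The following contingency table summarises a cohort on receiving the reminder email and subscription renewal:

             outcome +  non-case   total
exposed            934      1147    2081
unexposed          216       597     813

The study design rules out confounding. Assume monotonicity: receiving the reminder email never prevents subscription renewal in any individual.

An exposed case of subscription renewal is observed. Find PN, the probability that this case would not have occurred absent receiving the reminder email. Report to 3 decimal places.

p₁ = P(outcome | exposed) = 934/2081 = 0.44882
p₀ = P(outcome | unexposed) = 216/813 = 0.26568
Under exogeneity and monotonicity, PN = (p₁ − p₀)/p₁.
PN = (0.44882 − 0.26568) / 0.44882 ≈ 0.4080

PN ≈ 0.408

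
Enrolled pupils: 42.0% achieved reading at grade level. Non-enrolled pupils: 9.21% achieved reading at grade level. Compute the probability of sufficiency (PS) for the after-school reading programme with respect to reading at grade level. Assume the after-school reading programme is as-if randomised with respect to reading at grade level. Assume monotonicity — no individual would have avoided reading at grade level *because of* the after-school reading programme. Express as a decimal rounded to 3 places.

p₁ = 0.42, p₀ = 0.0921.
Under exogeneity and monotonicity, PS = (p₁ − p₀) / (1 − p₀).
PS = (0.42 − 0.0921) / (1 − 0.0921) = 0.3279 / 0.9079 ≈ 0.3612

PS ≈ 0.361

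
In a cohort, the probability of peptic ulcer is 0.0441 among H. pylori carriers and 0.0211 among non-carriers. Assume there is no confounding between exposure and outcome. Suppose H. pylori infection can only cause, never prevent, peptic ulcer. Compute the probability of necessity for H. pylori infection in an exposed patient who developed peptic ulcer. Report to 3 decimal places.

Let p₁ = 0.0441, p₀ = 0.0211.
Under exogeneity and monotonicity, PN = (p₁ − p₀) / p₁.
PN = (0.0441 − 0.0211) / 0.0441 = 0.023 / 0.0441 ≈ 0.5215

PN ≈ 0.522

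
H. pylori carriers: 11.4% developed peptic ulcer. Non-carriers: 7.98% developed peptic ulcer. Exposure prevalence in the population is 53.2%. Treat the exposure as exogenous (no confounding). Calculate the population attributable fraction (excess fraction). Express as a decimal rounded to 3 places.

PAF ≈ 0.186

p₁ = 0.114, p₀ = 0.0798.
Overall risk P(Y=1) = π·p₁ + (1−π)·p₀ = 0.532×0.114 + 0.468×0.0798 = 0.097994.
Under exogeneity, PAF = [P(Y=1) − p₀] / P(Y=1).
PAF = (0.097994 − 0.0798) / 0.097994 ≈ 0.1857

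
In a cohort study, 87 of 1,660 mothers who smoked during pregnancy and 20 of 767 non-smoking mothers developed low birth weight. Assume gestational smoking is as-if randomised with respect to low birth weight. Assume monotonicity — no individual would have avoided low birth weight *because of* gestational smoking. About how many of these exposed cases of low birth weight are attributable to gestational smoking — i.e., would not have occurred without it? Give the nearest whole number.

about 44 cases

p₁ = P(outcome | exposed) = 87/1660 = 0.05241
p₀ = P(outcome | unexposed) = 20/767 = 0.026076
PN = (p₁ − p₀)/p₁ = (0.05241 − 0.026076) / 0.05241 ≈ 0.50247.
Attributable cases ≈ PN × (exposed cases) = 0.50247 × 87 ≈ 43.71.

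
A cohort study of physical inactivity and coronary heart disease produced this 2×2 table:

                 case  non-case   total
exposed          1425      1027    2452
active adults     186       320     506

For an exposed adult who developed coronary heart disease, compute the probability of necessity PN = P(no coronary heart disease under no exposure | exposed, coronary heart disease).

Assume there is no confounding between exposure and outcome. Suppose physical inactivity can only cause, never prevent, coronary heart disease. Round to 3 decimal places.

PN ≈ 0.367

p₁ = P(outcome | exposed) = 1425/2452 = 0.58116
p₀ = P(outcome | unexposed) = 186/506 = 0.36759
Under exogeneity and monotonicity, PN = (p₁ − p₀)/p₁.
PN = (0.58116 − 0.36759) / 0.58116 ≈ 0.3675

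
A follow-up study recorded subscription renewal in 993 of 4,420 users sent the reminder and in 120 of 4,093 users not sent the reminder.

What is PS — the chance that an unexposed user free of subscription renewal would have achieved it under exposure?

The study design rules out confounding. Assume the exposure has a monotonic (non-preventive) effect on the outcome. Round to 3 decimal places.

p₁ = P(outcome | exposed) = 993/4420 = 0.22466
p₀ = P(outcome | unexposed) = 120/4093 = 0.029318
Under exogeneity and monotonicity, PS = (p₁ − p₀) / (1 − p₀).
PS = (0.22466 − 0.029318) / (1 − 0.029318) = 0.19534 / 0.97068 ≈ 0.2012

PS ≈ 0.201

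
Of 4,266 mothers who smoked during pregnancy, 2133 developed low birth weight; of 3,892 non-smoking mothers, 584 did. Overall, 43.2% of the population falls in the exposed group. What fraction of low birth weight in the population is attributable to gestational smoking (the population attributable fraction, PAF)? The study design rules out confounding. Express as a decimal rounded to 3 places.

PAF ≈ 0.502

p₁ = P(outcome | exposed) = 2133/4266 = 0.5
p₀ = P(outcome | unexposed) = 584/3892 = 0.15005
Overall risk P(Y=1) = π·p₁ + (1−π)·p₀ = 0.432×0.5 + 0.568×0.15005 = 0.30123.
Under exogeneity, PAF = [P(Y=1) − p₀] / P(Y=1).
PAF = (0.30123 − 0.15005) / 0.30123 ≈ 0.5019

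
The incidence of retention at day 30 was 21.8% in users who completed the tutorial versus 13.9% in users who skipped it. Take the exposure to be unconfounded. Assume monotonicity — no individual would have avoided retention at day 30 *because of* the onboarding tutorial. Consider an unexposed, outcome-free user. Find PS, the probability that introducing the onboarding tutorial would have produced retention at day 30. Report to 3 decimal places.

p₁ = 0.218, p₀ = 0.139.
Under exogeneity and monotonicity, PS = (p₁ − p₀) / (1 − p₀).
PS = (0.218 − 0.139) / (1 − 0.139) = 0.079 / 0.861 ≈ 0.0918

PS ≈ 0.092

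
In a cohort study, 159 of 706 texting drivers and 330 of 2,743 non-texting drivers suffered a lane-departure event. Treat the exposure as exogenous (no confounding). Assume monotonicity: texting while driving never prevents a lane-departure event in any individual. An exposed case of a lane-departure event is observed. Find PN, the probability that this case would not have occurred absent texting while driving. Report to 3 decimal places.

PN ≈ 0.466

p₁ = P(outcome | exposed) = 159/706 = 0.22521
p₀ = P(outcome | unexposed) = 330/2743 = 0.12031
Under exogeneity and monotonicity, PN = (p₁ − p₀) / p₁.
PN = (0.22521 − 0.12031) / 0.22521 = 0.10491 / 0.22521 ≈ 0.4658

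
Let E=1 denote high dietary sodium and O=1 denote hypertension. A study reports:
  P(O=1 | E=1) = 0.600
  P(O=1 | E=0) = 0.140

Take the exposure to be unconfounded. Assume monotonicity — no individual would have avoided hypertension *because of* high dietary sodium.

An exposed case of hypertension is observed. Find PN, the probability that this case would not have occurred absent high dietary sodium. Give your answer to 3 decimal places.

Let p₁ = 0.6, p₀ = 0.14.
Under exogeneity and monotonicity, PN = (p₁ − p₀) / p₁.
PN = (0.6 − 0.14) / 0.6 = 0.46 / 0.6 ≈ 0.7667

PN ≈ 0.767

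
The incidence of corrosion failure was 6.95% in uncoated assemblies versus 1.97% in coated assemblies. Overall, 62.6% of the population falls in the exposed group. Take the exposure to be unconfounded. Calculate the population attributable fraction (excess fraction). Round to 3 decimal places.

PAF ≈ 0.613

p₁ = 0.0695, p₀ = 0.0197.
Overall risk P(Y=1) = π·p₁ + (1−π)·p₀ = 0.626×0.0695 + 0.374×0.0197 = 0.050875.
Under exogeneity, PAF = [P(Y=1) − p₀] / P(Y=1).
PAF = (0.050875 − 0.0197) / 0.050875 ≈ 0.6128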